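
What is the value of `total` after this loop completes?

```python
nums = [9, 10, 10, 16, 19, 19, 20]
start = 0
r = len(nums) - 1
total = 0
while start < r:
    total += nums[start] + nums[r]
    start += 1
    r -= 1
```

Sum of pairs from ends
`total` takes the values: 0 → 29 → 58 → 87

Answer: 87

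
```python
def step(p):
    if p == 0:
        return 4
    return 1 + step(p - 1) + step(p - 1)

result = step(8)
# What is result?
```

step(p) = 1 + 2·step(p-1), step(0)=4. Closed form: (4+1)·2^8 - 1 = 1279.

Answer: 1279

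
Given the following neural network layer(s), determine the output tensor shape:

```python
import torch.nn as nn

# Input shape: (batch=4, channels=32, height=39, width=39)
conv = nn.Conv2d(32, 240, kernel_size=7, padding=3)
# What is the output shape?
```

Input: (4, 32, 39, 39) -> Output: (4, 240, 39, 39)

Answer: (4, 240, 39, 39)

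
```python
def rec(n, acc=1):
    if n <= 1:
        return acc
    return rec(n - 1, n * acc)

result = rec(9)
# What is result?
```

Accumulator trace (n, acc): (9, 1) -> (8, 9) -> (7, 72) -> (6, 504) -> (5, 3024) -> (4, 15120) -> (3, 60480) -> (2, 181440) -> (1, 362880) -> return 362880

Answer: 362880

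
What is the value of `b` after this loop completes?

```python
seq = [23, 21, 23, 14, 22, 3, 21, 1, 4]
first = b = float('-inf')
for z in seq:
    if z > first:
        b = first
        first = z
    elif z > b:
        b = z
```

Second largest (with repeats) in [23, 21, 23, 14, 22, 3, 21, 1, 4]
`b` takes the values: -inf → 21 → 23

Answer: 23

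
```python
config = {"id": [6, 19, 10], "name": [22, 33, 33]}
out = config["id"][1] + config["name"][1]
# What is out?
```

Trace:
`config = {"id": [6, 19, 10], "name": [22, 33, 33]}` → config = {'id': [6, 19, 10], 'name': [22, 33, 33]}
`out = config["id"][1] + config["name"][1]` → out = 52
So out = 52

Answer: 52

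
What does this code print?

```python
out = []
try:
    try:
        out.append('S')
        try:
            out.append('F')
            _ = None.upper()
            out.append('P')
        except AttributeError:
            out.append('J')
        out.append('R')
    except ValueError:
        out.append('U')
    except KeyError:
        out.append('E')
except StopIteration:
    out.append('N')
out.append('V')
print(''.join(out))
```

Execution trace: 'S' (try body) → 'F' (inner try body) → 'J' (inner except AttributeError) → 'R' (try body, no exception) → 'V' (after the try/except). Output: SFJRV

Answer: SFJRV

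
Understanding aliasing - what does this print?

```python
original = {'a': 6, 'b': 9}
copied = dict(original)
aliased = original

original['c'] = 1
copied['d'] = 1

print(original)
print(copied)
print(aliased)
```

Key concept: dict() creates copy, assignment creates alias.
Step by step:
`original = {'a': 6, 'b': 9}` → original = {'a': 6, 'b': 9}
`copied = dict(original)` → copied = {'a': 6, 'b': 9}
`aliased = original` → aliased = {'a': 6, 'b': 9} (same object as original)
`original['c'] = 1` → original = {'a': 6, 'b': 9, 'c': 1} (same object as aliased); aliased = {'a': 6, 'b': 9, 'c': 1} (same object as original)
`copied['d'] = 1` → copied = {'a': 6, 'b': 9, 'd': 1}
`print(original)` → prints {'a': 6, 'b': 9, 'c': 1}
`print(copied)` → prints {'a': 6, 'b': 9, 'd': 1}
`print(aliased)` → prints {'a': 6, 'b': 9, 'c': 1}

Answer:
{'a': 6, 'b': 9, 'c': 1}
{'a': 6, 'b': 9, 'd': 1}
{'a': 6, 'b': 9, 'c': 1}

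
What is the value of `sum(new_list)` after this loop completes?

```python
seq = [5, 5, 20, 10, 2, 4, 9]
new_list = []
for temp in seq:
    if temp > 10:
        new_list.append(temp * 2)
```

Sum of doubled values > 10
`new_list` takes the values: [] → [40]
So `sum(new_list)` = 40

Answer: 40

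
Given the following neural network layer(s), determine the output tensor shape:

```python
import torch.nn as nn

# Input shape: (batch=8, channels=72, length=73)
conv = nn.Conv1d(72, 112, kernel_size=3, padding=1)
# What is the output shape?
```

Input: (8, 72, 73) -> Output: (8, 112, 73)

Answer: (8, 112, 73)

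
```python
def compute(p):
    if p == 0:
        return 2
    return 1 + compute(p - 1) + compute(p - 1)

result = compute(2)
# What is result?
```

compute(p) = 1 + 2·compute(p-1), compute(0)=2. Closed form: (2+1)·2^2 - 1 = 11.

Answer: 11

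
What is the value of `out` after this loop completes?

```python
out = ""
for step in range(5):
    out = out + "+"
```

Repeat '+' 5 times
`out` takes the values: "" → "+" → "++" → "+++" → "++++" → "+++++"

Answer: "+++++"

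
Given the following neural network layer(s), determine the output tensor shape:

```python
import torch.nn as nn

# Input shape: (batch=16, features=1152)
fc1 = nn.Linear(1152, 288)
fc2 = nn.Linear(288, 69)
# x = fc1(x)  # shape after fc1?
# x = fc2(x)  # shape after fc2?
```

Input: (16, 1152) -> after fc1: (16, 288) -> Output: (16, 69)

Answer: (16, 69)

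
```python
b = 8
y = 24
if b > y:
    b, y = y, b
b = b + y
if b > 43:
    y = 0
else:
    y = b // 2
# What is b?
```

Trace:
`b = 8` → b = 8
`y = 24` → y = 24
`if b > y: ...` → b > y is False → no variable changes
`b = b + y` → b = 32
`if b > 43: ...` → b > 43 is False, take else branch → y = 16
So b = 32

Answer: 32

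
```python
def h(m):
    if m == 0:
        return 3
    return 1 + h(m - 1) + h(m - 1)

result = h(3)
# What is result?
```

h(m) = 1 + 2·h(m-1), h(0)=3. Closed form: (3+1)·2^3 - 1 = 31.

Answer: 31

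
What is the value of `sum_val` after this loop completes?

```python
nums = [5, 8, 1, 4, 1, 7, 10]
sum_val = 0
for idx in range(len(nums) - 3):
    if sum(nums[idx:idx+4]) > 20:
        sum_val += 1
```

Count windows with sum > 20
`sum_val` takes the values: 0 → 1

Answer: 1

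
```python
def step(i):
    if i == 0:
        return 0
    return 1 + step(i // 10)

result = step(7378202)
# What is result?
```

Count of digits of 7378202: 7

Answer: 7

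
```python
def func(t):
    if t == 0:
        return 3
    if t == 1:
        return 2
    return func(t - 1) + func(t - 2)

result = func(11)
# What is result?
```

Build up from base cases: func(0)=3, func(1)=2, func(2)=5, func(3)=7, func(4)=12, func(5)=19, func(6)=31, ..., func(11)=343

Answer: 343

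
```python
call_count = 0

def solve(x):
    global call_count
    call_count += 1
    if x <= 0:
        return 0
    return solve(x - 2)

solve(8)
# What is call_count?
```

Linear recursion stepping by 2: 5 calls from x=8 down to ≤0.

Answer: 5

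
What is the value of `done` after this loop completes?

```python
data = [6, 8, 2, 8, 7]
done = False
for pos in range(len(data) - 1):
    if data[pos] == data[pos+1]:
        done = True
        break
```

Check consecutive duplicates in [6, 8, 2, 8, 7]
`done` takes the values: False

Answer: False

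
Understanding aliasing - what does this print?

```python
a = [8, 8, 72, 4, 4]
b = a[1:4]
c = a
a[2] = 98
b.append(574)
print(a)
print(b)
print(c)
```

Key concept: slice vs alias.
Step by step:
`a = [8, 8, 72, 4, 4]` → a = [8, 8, 72, 4, 4]
`b = a[1:4]` → b = [8, 72, 4]
`c = a` → c = [8, 8, 72, 4, 4] (same object as a)
`a[2] = 98` → a = [8, 8, 98, 4, 4] (same object as c); c = [8, 8, 98, 4, 4] (same object as a)
`b.append(574)` → b = [8, 72, 4, 574]
`print(a)` → prints [8, 8, 98, 4, 4]
`print(b)` → prints [8, 72, 4, 574]
`print(c)` → prints [8, 8, 98, 4, 4]

Answer:
[8, 8, 98, 4, 4]
[8, 72, 4, 574]
[8, 8, 98, 4, 4]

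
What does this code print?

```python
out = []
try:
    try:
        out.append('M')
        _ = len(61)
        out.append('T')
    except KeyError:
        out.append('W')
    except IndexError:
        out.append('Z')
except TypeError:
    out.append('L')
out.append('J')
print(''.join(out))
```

Execution trace: 'M' (try body) → 'L' (outer except TypeError) → 'J' (after the try/except). Output: MLJ

Answer: MLJ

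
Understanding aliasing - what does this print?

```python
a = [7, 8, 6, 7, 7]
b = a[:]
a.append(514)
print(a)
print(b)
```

Key concept: slice [:] creates copy.
Step by step:
`a = [7, 8, 6, 7, 7]` → a = [7, 8, 6, 7, 7]
`b = a[:]` → b = [7, 8, 6, 7, 7]
`a.append(514)` → a = [7, 8, 6, 7, 7, 514]
`print(a)` → prints [7, 8, 6, 7, 7, 514]
`print(b)` → prints [7, 8, 6, 7, 7]

Answer:
[7, 8, 6, 7, 7, 514]
[7, 8, 6, 7, 7]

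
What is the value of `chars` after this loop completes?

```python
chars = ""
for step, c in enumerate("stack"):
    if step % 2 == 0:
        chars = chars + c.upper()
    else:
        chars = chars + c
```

Uppercase even positions in 'stack'
`chars` takes the values: "" → "S" → "St" → "StA" → "StAc" → "StAcK"

Answer: "StAcK"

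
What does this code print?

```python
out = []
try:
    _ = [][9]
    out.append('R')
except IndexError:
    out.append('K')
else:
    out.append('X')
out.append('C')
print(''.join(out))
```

Execution trace: 'K' (except IndexError) → 'C' (after the try/except). Output: KC

Answer: KC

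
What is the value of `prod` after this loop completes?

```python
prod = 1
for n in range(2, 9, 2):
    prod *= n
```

Product of even numbers 2 to 8
`prod` takes the values: 1 → 2 → 8 → 48 → 384

Answer: 384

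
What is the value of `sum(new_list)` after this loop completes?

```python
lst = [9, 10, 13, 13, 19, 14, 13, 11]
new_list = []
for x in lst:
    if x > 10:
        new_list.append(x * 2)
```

Sum of doubled values > 10
`new_list` takes the values: [] → [26] → [26, 26] → [26, 26, 38] → [26, 26, 38, 28] → [26, 26, 38, 28, 26] → [26, 26, 38, 28, 26, 22]
So `sum(new_list)` = 166

Answer: 166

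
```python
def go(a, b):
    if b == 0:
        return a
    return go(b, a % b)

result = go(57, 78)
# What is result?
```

go(57, 78) -> go(78, 57) -> go(57, 21) -> go(21, 15) -> go(15, 6) -> go(6, 3) -> go(3, 0) -> 3

Answer: 3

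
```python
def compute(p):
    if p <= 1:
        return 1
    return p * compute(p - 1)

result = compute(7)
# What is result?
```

compute(7) = 7 * 6 * 5 * 4 * 3 * 2 * 1 = 5040

Answer: 5040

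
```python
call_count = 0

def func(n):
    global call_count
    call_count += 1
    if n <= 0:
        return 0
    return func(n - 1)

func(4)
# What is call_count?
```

Linear recursion stepping by 1: 5 calls from n=4 down to ≤0.

Answer: 5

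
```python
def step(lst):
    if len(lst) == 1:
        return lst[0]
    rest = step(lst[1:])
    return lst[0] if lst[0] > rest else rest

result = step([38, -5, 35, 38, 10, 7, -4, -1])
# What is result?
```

Recursive max over [38, -5, 35, 38, 10, 7, -4, -1] = 38

Answer: 38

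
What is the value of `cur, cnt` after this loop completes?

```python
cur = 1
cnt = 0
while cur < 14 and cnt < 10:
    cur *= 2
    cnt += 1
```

Double until >= 14 or 10 iterations
`cur, cnt` takes the values: (1, 0) → (2, 0) → (2, 1) → (4, 1) → (4, 2) → (8, 2) → (8, 3) → (16, 3) → (16, 4)

Answer: 16, 4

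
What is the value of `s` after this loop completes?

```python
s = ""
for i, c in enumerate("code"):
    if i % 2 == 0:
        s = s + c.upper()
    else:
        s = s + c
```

Uppercase even positions in 'code'
`s` takes the values: "" → "C" → "Co" → "CoD" → "CoDe"

Answer: "CoDe"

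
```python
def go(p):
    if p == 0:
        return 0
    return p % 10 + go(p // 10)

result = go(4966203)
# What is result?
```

Sum of digits of 4966203: 3 + 0 + 2 + 6 + 6 + 9 + 4 = 30

Answer: 30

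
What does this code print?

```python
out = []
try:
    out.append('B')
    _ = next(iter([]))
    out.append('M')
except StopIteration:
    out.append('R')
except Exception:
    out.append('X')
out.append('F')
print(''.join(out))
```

Execution trace: 'B' (try body) → 'R' (except StopIteration) → 'F' (after the try/except). Output: BRF

Answer: BRF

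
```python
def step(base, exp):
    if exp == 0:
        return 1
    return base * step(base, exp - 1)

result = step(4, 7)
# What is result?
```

step(4, 7) = 4 * 4 * 4 * 4 * 4 * 4 * 4 = 16384

Answer: 16384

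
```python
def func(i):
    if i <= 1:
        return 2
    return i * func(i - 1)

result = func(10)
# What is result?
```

func(10) = 10 * 9 * 8 * 7 * 6 * 5 * 4 * 3 * 2 * 2 = 7257600

Answer: 7257600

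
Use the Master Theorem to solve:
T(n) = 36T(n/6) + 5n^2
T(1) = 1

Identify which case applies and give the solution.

a=36, b=6, f(n)=5n^2. log_6(36) = 2. Since c=2 = 2, Case 2 applies: T(n) = Θ(n^log_b(a) · log n) = O(n^2 log n).

Answer: O(n^2 log n) - Case 2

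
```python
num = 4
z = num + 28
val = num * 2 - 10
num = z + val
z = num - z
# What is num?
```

Trace:
`num = 4` → num = 4
`z = num + 28` → z = 32
`val = num * 2 - 10` → val = -2
`num = z + val` → num = 30
`z = num - z` → z = -2
So num = 30

Answer: 30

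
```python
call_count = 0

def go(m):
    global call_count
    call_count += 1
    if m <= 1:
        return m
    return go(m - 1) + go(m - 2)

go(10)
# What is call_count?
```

Calls(m) = 1 + Calls(m-1) + Calls(m-2); Calls(0)=Calls(1)=1. For m=10 this gives 177.

Answer: 177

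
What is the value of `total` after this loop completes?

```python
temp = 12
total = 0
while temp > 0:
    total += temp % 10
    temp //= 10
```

Sum digits of 12
`total` takes the values: 0 → 2 → 3

Answer: 3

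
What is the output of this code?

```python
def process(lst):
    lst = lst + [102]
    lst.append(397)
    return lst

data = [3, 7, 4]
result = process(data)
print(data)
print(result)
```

Key concept: rebinding parameter vs mutation.
Step by step:
`data = [3, 7, 4]` → data = [3, 7, 4]
`result = process(data)` → result = [3, 7, 4, 102, 397]
`print(data)` → prints [3, 7, 4]
`print(result)` → prints [3, 7, 4, 102, 397]

Answer:
[3, 7, 4]
[3, 7, 4, 102, 397]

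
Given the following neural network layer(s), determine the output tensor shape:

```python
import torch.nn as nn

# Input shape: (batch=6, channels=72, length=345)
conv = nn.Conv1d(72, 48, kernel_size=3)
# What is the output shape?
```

Input: (6, 72, 345) -> Output: (6, 48, 343)

Answer: (6, 48, 343)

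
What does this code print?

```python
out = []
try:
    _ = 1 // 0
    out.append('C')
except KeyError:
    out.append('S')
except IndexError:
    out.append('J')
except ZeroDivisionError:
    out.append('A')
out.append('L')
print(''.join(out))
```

Execution trace: 'A' (except ZeroDivisionError) → 'L' (after the try/except). Output: AL

Answer: AL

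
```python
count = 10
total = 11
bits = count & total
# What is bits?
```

Trace:
`count = 10` → count = 10
`total = 11` → total = 11
`bits = count & total` → bits = 10
So bits = 10

Answer: 10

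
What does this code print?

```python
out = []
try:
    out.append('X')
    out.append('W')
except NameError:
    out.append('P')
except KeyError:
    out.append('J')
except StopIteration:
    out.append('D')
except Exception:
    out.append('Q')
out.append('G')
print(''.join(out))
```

Execution trace: 'X' (try body) → 'W' (try body, no exception) → 'G' (after the try/except). Output: XWG

Answer: XWG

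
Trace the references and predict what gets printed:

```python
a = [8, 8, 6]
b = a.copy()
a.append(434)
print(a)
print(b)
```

Key concept: list.copy() creates independent copy.
Step by step:
`a = [8, 8, 6]` → a = [8, 8, 6]
`b = a.copy()` → b = [8, 8, 6]
`a.append(434)` → a = [8, 8, 6, 434]
`print(a)` → prints [8, 8, 6, 434]
`print(b)` → prints [8, 8, 6]

Answer:
[8, 8, 6, 434]
[8, 8, 6]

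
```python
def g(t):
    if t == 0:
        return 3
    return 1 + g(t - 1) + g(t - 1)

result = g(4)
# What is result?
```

g(t) = 1 + 2·g(t-1), g(0)=3. Closed form: (3+1)·2^4 - 1 = 63.

Answer: 63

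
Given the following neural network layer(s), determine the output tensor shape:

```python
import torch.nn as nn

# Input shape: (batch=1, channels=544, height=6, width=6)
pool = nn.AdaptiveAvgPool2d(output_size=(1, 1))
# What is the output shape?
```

Input: (1, 544, 6, 6) -> Output: (1, 544, 1, 1)

Answer: (1, 544, 1, 1)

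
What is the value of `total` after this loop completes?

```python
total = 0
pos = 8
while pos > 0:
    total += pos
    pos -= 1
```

Sum 8 down to 1
`total` takes the values: 0 → 8 → 15 → 21 → 26 → 30 → 33 → 35 → 36

Answer: 36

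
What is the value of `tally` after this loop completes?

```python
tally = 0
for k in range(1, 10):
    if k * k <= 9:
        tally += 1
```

Count numbers where k² ≤ 9
`tally` takes the values: 0 → 1 → 2 → 3

Answer: 3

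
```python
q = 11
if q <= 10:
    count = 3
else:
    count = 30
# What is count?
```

Trace:
`q = 11` → q = 11
`if q <= 10: ...` → q <= 10 is False, take else branch → count = 30
So count = 30

Answer: 30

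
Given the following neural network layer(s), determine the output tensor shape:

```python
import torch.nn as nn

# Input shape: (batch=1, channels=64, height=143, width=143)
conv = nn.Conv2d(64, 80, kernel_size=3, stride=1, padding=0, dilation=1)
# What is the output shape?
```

Input: (1, 64, 143, 143) -> Output: (1, 80, 141, 141)

Answer: (1, 80, 141, 141)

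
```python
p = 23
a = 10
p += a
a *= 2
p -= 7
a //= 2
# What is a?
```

Trace:
`p = 23` → p = 23
`a = 10` → a = 10
`p += a` → p = 33
`a *= 2` → a = 20
`p -= 7` → p = 26
`a //= 2` → a = 10
So a = 10

Answer: 10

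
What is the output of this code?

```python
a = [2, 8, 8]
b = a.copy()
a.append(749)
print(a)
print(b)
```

Key concept: list.copy() creates independent copy.
Step by step:
`a = [2, 8, 8]` → a = [2, 8, 8]
`b = a.copy()` → b = [2, 8, 8]
`a.append(749)` → a = [2, 8, 8, 749]
`print(a)` → prints [2, 8, 8, 749]
`print(b)` → prints [2, 8, 8]

Answer:
[2, 8, 8, 749]
[2, 8, 8]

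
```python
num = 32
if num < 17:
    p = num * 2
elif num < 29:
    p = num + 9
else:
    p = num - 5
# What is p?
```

Trace:
`num = 32` → num = 32
`if num < 17: ...` → num < 17 is False, num < 29 is False, take else branch → p = 27
So p = 27

Answer: 27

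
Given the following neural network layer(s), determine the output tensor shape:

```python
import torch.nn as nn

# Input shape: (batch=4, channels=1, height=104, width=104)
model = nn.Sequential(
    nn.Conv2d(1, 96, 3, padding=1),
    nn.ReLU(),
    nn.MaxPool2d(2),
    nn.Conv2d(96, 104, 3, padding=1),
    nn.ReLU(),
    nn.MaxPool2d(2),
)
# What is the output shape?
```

Input: (4, 1, 104, 104) -> after first Conv2d: (4, 96, 104, 104) -> after first MaxPool2d: (4, 96, 52, 52) -> after second Conv2d: (4, 104, 52, 52) -> Output: (4, 104, 26, 26)

Answer: (4, 104, 26, 26)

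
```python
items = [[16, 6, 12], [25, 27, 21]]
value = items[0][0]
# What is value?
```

Trace:
`items = [[16, 6, 12], [25, 27, 21]]` → items = [[16, 6, 12], [25, 27, 21]]
`value = items[0][0]` → value = 16
So value = 16

Answer: 16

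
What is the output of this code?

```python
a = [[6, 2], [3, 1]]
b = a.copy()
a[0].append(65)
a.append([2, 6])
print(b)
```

Key concept: shallow copy with nested lists.
Step by step:
`a = [[6, 2], [3, 1]]` → a = [[6, 2], [3, 1]]
`b = a.copy()` → b = [[6, 2], [3, 1]]
`a[0].append(65)` → a = [[6, 2, 65], [3, 1]]; b = [[6, 2, 65], [3, 1]]
`a.append([2, 6])` → a = [[6, 2, 65], [3, 1], [2, 6]]
`print(b)` → prints [[6, 2, 65], [3, 1]]

Answer: [[6, 2, 65], [3, 1]]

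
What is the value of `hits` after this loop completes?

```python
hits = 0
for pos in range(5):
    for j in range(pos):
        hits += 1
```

Triangle number: 0+1+2+...+4
`hits` takes the values: 0 → 1 → 2 → 3 → 4 → 5 → 6 → 7 → 8 → 9 → 10

Answer: 10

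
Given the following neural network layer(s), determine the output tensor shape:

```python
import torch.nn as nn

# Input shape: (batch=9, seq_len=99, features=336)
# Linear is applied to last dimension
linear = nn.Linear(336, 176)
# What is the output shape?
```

Input: (9, 99, 336) -> Output: (9, 99, 176)

Answer: (9, 99, 176)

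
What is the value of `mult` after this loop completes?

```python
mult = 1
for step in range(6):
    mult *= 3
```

3^6 = 729
`mult` takes the values: 1 → 3 → 9 → 27 → 81 → 243 → 729

Answer: 729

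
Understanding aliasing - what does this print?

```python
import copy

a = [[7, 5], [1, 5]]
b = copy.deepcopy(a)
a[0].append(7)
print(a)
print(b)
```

Key concept: deep copy is fully independent.
Step by step:
`a = [[7, 5], [1, 5]]` → a = [[7, 5], [1, 5]]
`b = copy.deepcopy(a)` → b = [[7, 5], [1, 5]]
`a[0].append(7)` → a = [[7, 5, 7], [1, 5]]
`print(a)` → prints [[7, 5, 7], [1, 5]]
`print(b)` → prints [[7, 5], [1, 5]]

Answer:
[[7, 5, 7], [1, 5]]
[[7, 5], [1, 5]]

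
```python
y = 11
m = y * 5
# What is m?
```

Trace:
`y = 11` → y = 11
`m = y * 5` → m = 55
So m = 55

Answer: 55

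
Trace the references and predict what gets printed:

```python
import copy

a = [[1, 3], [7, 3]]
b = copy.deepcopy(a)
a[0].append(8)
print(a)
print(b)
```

Key concept: deep copy is fully independent.
Step by step:
`a = [[1, 3], [7, 3]]` → a = [[1, 3], [7, 3]]
`b = copy.deepcopy(a)` → b = [[1, 3], [7, 3]]
`a[0].append(8)` → a = [[1, 3, 8], [7, 3]]
`print(a)` → prints [[1, 3, 8], [7, 3]]
`print(b)` → prints [[1, 3], [7, 3]]

Answer:
[[1, 3, 8], [7, 3]]
[[1, 3], [7, 3]]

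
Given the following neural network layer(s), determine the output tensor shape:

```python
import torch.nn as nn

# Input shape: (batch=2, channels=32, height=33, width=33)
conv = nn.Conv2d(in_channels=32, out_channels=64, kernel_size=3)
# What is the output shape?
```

Input: (2, 32, 33, 33) -> Output: (2, 64, 31, 31)

Answer: (2, 64, 31, 31)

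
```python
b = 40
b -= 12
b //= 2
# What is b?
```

Trace:
`b = 40` → b = 40
`b -= 12` → b = 28
`b //= 2` → b = 14
So b = 14

Answer: 14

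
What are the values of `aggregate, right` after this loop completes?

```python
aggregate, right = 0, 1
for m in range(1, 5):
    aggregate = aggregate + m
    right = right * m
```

Sum and factorial of 1 to 4
`aggregate, right` takes the values: (0, 1) → (1, 1) → (3, 1) → (3, 2) → (6, 2) → (6, 6) → (10, 6) → (10, 24)

Answer: 10, 24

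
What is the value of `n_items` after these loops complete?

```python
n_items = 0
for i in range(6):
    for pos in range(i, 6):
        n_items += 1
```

Upper triangle: 6 + 5 + ... + 1
`n_items` takes the values: 0 → 1 → 2 → 3 → 4 → 5 → 6 → 7 → 8 → 9 → 10 → 11 → 12 → 13 → 14 → 15 → 16 → 17 → 18 → 19 → 20 → 21

Answer: 21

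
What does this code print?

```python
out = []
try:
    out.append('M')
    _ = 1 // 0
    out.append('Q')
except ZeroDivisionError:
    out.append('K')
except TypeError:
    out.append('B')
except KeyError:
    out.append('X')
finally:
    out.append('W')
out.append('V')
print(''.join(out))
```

Execution trace: 'M' (try body) → 'K' (except ZeroDivisionError) → 'W' (finally) → 'V' (after the try/except). Output: MKWV

Answer: MKWV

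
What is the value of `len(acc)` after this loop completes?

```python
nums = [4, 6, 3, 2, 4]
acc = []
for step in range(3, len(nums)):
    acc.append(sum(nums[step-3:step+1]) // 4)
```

Number of 4-element averages
`acc` takes the values: [] → [3] → [3, 3]
So `len(acc)` = 2

Answer: 2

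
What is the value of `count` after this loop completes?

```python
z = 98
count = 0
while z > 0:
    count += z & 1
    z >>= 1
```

Count set bits in 98 (binary: 0b1100010)
`count` takes the values: 0 → 1 → 2 → 3

Answer: 3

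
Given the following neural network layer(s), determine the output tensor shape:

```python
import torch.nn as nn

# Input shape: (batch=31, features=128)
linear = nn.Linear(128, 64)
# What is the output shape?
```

Input: (31, 128) -> Output: (31, 64)

Answer: (31, 64)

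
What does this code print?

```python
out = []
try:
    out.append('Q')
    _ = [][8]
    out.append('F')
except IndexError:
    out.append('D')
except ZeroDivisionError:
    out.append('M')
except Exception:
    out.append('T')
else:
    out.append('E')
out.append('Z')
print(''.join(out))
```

Execution trace: 'Q' (try body) → 'D' (except IndexError) → 'Z' (after the try/except). Output: QDZ

Answer: QDZ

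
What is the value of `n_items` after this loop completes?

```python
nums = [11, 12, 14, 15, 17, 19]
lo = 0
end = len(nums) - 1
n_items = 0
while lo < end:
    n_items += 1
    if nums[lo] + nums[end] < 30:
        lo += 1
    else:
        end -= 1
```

Steps to find pair summing to 30
`n_items` takes the values: 0 → 1 → 2 → 3 → 4 → 5

Answer: 5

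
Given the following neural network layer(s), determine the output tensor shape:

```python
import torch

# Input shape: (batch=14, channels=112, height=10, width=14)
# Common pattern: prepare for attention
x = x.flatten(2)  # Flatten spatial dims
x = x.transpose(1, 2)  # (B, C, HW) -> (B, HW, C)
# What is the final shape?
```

Input: (14, 112, 10, 14) -> after flatten(2): (14, 112, 140) -> Output: (14, 140, 112)

Answer: (14, 140, 112)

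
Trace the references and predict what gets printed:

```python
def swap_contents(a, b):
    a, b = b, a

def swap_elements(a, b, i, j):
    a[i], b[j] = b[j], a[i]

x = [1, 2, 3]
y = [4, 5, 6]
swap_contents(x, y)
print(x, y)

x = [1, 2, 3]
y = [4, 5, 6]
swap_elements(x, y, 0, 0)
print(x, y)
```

Key concept: parameter rebinding vs mutation.
Step by step:
`x = [1, 2, 3]` → x = [1, 2, 3]
`y = [4, 5, 6]` → y = [4, 5, 6]
`swap_contents(x, y)` → no visible change to tracked variables
`print(x, y)` → prints [1, 2, 3] [4, 5, 6]
`x = [1, 2, 3]` → x = [1, 2, 3]
`y = [4, 5, 6]` → y = [4, 5, 6]
`swap_elements(x, y, 0, 0)` → x = [4, 2, 3]; y = [1, 5, 6]
`print(x, y)` → prints [4, 2, 3] [1, 5, 6]

Answer:
[1, 2, 3] [4, 5, 6]
[4, 2, 3] [1, 5, 6]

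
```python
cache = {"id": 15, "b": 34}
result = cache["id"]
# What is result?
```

Trace:
`cache = {"id": 15, "b": 34}` → cache = {'id': 15, 'b': 34}
`result = cache["id"]` → result = 15
So result = 15

Answer: 15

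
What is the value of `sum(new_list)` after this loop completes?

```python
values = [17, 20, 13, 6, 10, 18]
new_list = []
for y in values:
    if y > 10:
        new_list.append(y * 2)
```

Sum of doubled values > 10
`new_list` takes the values: [] → [34] → [34, 40] → [34, 40, 26] → [34, 40, 26, 36]
So `sum(new_list)` = 136

Answer: 136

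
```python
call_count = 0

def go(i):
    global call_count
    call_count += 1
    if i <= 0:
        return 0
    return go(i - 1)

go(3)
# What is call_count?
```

Linear recursion stepping by 1: 4 calls from i=3 down to ≤0.

Answer: 4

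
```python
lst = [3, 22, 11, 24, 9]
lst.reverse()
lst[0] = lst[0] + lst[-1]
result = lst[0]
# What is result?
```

Trace:
`lst = [3, 22, 11, 24, 9]` → lst = [3, 22, 11, 24, 9]
`lst.reverse()` → lst = [9, 24, 11, 22, 3]
`lst[0] = lst[0] + lst[-1]` → lst = [12, 24, 11, 22, 3]
`result = lst[0]` → result = 12
So result = 12

Answer: 12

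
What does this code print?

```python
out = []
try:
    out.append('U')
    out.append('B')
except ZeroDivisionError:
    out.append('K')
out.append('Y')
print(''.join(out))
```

Execution trace: 'U' (try body) → 'B' (try body, no exception) → 'Y' (after the try/except). Output: UBY

Answer: UBY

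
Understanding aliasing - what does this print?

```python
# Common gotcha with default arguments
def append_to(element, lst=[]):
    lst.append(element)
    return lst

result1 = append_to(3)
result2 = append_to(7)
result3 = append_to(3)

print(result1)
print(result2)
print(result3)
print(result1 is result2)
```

Key concept: mutable default argument gotcha.
Step by step:
`result1 = append_to(3)` → result1 = [3]
`result2 = append_to(7)` → result1 = [3, 7] (same object as result2); result2 = [3, 7] (same object as result1)
`result3 = append_to(3)` → result1 = [3, 7, 3] (same object as result2, result3); result2 = [3, 7, 3] (same object as result1, result3); result3 = [3, 7, 3] (same object as result1, result2)
`print(result1)` → prints [3, 7, 3]
`print(result2)` → prints [3, 7, 3]
`print(result3)` → prints [3, 7, 3]
`print(result1 is result2)` → prints True

Answer:
[3, 7, 3]
[3, 7, 3]
[3, 7, 3]
True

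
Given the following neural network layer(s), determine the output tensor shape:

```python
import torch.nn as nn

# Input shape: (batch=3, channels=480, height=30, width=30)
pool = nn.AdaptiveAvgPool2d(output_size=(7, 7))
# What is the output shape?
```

Input: (3, 480, 30, 30) -> Output: (3, 480, 7, 7)

Answer: (3, 480, 7, 7)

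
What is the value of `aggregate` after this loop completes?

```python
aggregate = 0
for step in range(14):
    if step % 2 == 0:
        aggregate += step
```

Sum of even numbers 0 to 13
`aggregate` takes the values: 0 → 2 → 6 → 12 → 20 → 30 → 42

Answer: 42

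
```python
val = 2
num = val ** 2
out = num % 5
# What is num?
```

Trace:
`val = 2` → val = 2
`num = val ** 2` → num = 4
`out = num % 5` → out = 4
So num = 4

Answer: 4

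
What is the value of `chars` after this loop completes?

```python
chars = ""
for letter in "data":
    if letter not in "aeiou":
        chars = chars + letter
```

Remove vowels from 'data'
`chars` takes the values: "" → "d" → "dt"

Answer: "dt"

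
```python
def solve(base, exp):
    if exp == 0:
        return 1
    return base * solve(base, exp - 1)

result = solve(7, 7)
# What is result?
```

solve(7, 7) = 7 * 7 * 7 * 7 * 7 * 7 * 7 = 823543

Answer: 823543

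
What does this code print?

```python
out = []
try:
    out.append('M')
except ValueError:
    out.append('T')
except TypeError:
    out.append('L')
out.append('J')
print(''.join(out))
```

Execution trace: 'M' (try body, no exception) → 'J' (after the try/except). Output: MJ

Answer: MJ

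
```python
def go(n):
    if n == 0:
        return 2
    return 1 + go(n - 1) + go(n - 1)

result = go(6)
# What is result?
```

go(n) = 1 + 2·go(n-1), go(0)=2. Closed form: (2+1)·2^6 - 1 = 191.

Answer: 191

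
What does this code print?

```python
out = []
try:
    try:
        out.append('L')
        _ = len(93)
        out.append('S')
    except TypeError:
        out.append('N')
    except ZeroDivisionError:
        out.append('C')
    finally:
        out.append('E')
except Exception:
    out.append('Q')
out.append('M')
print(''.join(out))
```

Execution trace: 'L' (inner try body) → 'N' (inner except TypeError) → 'E' (inner finally) → 'M' (after the try/except). Output: LNEM

Answer: LNEM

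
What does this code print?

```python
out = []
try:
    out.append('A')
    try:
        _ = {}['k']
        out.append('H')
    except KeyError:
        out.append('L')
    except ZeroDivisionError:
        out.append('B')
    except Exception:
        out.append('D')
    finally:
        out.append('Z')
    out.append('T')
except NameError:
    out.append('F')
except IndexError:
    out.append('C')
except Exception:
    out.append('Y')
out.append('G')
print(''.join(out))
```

Execution trace: 'A' (try body) → 'L' (inner except KeyError) → 'Z' (inner finally) → 'T' (try body, no exception) → 'G' (after the try/except). Output: ALZTG

Answer: ALZTG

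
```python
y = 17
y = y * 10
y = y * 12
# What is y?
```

Trace:
`y = 17` → y = 17
`y = y * 10` → y = 170
`y = y * 12` → y = 2040
So y = 2040

Answer: 2040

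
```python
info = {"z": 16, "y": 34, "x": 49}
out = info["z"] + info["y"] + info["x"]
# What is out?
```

Trace:
`info = {"z": 16, "y": 34, "x": 49}` → info = {'z': 16, 'y': 34, 'x': 49}
`out = info["z"] + info["y"] + info["x"]` → out = 99
So out = 99

Answer: 99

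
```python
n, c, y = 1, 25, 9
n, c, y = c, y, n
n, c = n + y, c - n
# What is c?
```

Trace:
`n, c, y = 1, 25, 9` → n = 1; c = 25; y = 9
`n, c, y = c, y, n` → n = 25; c = 9; y = 1
`n, c = n + y, c - n` → n = 26; c = -16
So c = -16

Answer: -16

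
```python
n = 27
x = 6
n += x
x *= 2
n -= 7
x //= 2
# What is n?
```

Trace:
`n = 27` → n = 27
`x = 6` → x = 6
`n += x` → n = 33
`x *= 2` → x = 12
`n -= 7` → n = 26
`x //= 2` → x = 6
So n = 26

Answer: 26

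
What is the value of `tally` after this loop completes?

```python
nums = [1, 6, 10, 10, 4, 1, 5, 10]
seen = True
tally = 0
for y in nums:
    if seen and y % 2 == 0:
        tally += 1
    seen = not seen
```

Count even values at even positions
`tally` takes the values: 0 → 1 → 2

Answer: 2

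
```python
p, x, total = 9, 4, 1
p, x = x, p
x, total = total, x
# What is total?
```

Trace:
`p, x, total = 9, 4, 1` → p = 9; x = 4; total = 1
`p, x = x, p` → p = 4; x = 9
`x, total = total, x` → x = 1; total = 9
So total = 9

Answer: 9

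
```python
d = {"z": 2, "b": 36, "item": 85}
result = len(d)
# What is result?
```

Trace:
`d = {"z": 2, "b": 36, "item": 85}` → d = {'z': 2, 'b': 36, 'item': 85}
`result = len(d)` → result = 3
So result = 3

Answer: 3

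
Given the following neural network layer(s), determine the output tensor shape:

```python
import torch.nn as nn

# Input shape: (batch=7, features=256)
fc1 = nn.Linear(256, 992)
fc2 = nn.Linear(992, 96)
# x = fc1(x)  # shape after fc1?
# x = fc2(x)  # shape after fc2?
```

Input: (7, 256) -> after fc1: (7, 992) -> Output: (7, 96)

Answer: (7, 96)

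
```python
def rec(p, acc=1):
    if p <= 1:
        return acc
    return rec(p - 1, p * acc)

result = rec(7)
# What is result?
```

Accumulator trace (n, acc): (7, 1) -> (6, 7) -> (5, 42) -> (4, 210) -> (3, 840) -> (2, 2520) -> (1, 5040) -> return 5040

Answer: 5040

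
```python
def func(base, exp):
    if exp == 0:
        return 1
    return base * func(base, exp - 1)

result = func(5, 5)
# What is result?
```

func(5, 5) = 5 * 5 * 5 * 5 * 5 = 3125

Answer: 3125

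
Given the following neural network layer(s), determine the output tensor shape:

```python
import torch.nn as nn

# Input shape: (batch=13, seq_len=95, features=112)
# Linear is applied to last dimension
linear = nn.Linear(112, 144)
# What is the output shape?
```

Input: (13, 95, 112) -> Output: (13, 95, 144)

Answer: (13, 95, 144)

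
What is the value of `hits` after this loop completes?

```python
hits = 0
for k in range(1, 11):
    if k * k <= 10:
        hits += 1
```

Count numbers where k² ≤ 10
`hits` takes the values: 0 → 1 → 2 → 3

Answer: 3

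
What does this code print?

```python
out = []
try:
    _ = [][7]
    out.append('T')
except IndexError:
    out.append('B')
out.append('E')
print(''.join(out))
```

Execution trace: 'B' (except IndexError) → 'E' (after the try/except). Output: BE

Answer: BE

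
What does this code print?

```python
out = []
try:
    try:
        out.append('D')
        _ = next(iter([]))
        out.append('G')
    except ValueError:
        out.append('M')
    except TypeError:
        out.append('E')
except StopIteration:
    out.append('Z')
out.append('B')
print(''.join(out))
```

Execution trace: 'D' (try body) → 'Z' (outer except StopIteration) → 'B' (after the try/except). Output: DZB

Answer: DZB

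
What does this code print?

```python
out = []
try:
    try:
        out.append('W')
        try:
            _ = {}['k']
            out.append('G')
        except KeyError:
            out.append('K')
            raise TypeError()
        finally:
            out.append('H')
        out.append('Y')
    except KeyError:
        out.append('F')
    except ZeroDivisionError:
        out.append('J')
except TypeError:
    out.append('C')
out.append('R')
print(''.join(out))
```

Execution trace: 'W' (try body) → 'K' (inner except KeyError) → 'H' (inner finally) → 'C' (outer except TypeError) → 'R' (after the try/except). Output: WKHCR

Answer: WKHCR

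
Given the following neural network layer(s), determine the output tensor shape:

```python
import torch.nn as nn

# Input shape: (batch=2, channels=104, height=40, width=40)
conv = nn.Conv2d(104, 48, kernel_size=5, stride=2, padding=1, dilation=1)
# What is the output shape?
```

Input: (2, 104, 40, 40) -> Output: (2, 48, 19, 19)

Answer: (2, 48, 19, 19)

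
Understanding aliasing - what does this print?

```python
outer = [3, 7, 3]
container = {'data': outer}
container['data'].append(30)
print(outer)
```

Key concept: dict holds reference to list.
Step by step:
`outer = [3, 7, 3]` → outer = [3, 7, 3]
`container = {'data': outer}` → container = {'data': [3, 7, 3]}
`container['data'].append(30)` → outer = [3, 7, 3, 30]; container = {'data': [3, 7, 3, 30]}
`print(outer)` → prints [3, 7, 3, 30]

Answer: [3, 7, 3, 30]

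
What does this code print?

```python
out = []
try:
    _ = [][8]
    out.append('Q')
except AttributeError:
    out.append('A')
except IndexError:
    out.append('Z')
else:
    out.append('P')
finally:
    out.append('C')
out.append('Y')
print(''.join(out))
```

Execution trace: 'Z' (except IndexError) → 'C' (finally) → 'Y' (after the try/except). Output: ZCY

Answer: ZCY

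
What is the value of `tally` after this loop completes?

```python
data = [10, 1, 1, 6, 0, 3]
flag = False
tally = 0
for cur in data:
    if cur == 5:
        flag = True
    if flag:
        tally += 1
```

Count elements after first 5 in [10, 1, 1, 6, 0, 3]
`tally` takes the values: 0

Answer: 0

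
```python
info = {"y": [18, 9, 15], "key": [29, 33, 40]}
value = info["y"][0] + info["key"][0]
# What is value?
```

Trace:
`info = {"y": [18, 9, 15], "key": [29, 33, 40]}` → info = {'y': [18, 9, 15], 'key': [29, 33, 40]}
`value = info["y"][0] + info["key"][0]` → value = 47
So value = 47

Answer: 47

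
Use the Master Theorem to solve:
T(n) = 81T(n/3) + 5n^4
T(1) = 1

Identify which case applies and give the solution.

a=81, b=3, f(n)=5n^4. log_3(81) = 4. Since c=4 = 4, Case 2 applies: T(n) = Θ(n^log_b(a) · log n) = O(n^4 log n).

Answer: O(n^4 log n) - Case 2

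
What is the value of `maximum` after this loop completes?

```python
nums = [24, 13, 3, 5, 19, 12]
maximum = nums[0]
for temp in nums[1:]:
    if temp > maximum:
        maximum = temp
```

Maximum of [24, 13, 3, 5, 19, 12]
`maximum` takes the values: 24

Answer: 24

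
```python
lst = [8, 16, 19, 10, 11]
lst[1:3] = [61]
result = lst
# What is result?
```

Trace:
`lst = [8, 16, 19, 10, 11]` → lst = [8, 16, 19, 10, 11]
`lst[1:3] = [61]` → lst = [8, 61, 10, 11]
`result = lst` → result = [8, 61, 10, 11]
So result = [8, 61, 10, 11]

Answer: [8, 61, 10, 11]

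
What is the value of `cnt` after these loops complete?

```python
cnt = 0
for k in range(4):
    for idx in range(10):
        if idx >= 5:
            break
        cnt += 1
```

Inner breaks at 5, outer runs 4 times
`cnt` takes the values: 0 → 1 → 2 → 3 → 4 → 5 → 6 → 7 → 8 → 9 → 10 → 11 → 12 → 13 → 14 → 15 → 16 → 17 → 18 → 19 → 20

Answer: 20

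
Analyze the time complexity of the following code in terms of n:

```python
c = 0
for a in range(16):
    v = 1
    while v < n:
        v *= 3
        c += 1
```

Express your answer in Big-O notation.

Each loop level contributes: 1 × log n. Multiplying the contributions gives O(log n).

Answer: O(log n)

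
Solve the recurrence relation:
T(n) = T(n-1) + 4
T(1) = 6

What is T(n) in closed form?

Unrolling: T(n) = T(1) + 4·(n-1) = 6 + 4(n-1) = 4n + 2.

Answer: T(n) = 4n + 2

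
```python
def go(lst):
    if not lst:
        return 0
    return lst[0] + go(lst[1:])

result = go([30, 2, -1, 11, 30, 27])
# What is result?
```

30 + 2 + (-1) + 11 + 30 + 27 + 0 = 99

Answer: 99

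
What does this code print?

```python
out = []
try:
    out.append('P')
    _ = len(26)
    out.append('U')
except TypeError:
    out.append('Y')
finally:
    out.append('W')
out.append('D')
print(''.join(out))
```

Execution trace: 'P' (try body) → 'Y' (except TypeError) → 'W' (finally) → 'D' (after the try/except). Output: PYWD

Answer: PYWD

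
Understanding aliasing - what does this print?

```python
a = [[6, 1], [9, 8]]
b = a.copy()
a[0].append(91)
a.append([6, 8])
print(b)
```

Key concept: shallow copy with nested lists.
Step by step:
`a = [[6, 1], [9, 8]]` → a = [[6, 1], [9, 8]]
`b = a.copy()` → b = [[6, 1], [9, 8]]
`a[0].append(91)` → a = [[6, 1, 91], [9, 8]]; b = [[6, 1, 91], [9, 8]]
`a.append([6, 8])` → a = [[6, 1, 91], [9, 8], [6, 8]]
`print(b)` → prints [[6, 1, 91], [9, 8]]

Answer: [[6, 1, 91], [9, 8]]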